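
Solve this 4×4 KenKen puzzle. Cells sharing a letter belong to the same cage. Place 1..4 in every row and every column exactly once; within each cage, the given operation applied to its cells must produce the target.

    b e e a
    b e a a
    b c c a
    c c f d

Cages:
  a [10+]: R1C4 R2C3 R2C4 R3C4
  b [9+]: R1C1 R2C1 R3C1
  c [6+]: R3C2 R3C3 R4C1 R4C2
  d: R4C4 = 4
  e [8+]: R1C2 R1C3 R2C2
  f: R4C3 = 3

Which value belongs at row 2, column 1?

F is a freebie, so R4C3 = 3.
Cage d is given, which forces R4C4 = 4.
Cage a needs sum 10, which forces R2C3 = 4.
The 3 cells of cage e must have sum 8, which forces R1C2 = 4.
The 3 cells of cage b must have sum 9, which forces R3C1 = 4.
The only place for 1 in row 2 is R2C4.
Row 1 needs a 1, and only R1C3 is open for it.
Cage e has sum 8, so R2C2 = 3.
Cage c has sum 6, which forces R3C2 = 1.
Column 3 now contains 1, so R3C3 = 2.
Row 3 already has 2, leaving R3C4 = 3.
Cage c needs sum 6, so R4C1 = 1.
Cage c needs sum 6; hence R4C2 = 2.
Cage b has sum 9, so R1C1 = 3.
Column 4 now contains 3, leaving R1C4 = 2.
3 is placed in row 2, leaving R2C1 = 2.
Completed grid: 3 4 1 2 / 2 3 4 1 / 4 1 2 3 / 1 2 3 4.

2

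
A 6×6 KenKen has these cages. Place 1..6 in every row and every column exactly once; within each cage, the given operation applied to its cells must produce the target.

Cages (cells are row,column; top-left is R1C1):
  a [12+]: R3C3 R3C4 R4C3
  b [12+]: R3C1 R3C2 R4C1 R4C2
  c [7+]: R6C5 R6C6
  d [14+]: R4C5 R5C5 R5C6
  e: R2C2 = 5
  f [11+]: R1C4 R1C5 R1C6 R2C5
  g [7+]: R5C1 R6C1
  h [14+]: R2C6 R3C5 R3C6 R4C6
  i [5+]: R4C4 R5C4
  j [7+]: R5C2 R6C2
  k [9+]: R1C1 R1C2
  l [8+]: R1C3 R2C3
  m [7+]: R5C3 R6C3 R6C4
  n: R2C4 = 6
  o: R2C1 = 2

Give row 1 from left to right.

Cage o is a single given cell, leaving R2C1 = 2.
E is a freebie, leaving R2C2 = 5.
Cage n is a single given cell, leaving R2C4 = 6.
Cage l needs two cells with sum 8, which forces R1C3 = 5.
Row 2 now contains 6, which forces R2C3 = 3.
The only place for 5 in column 4 is R3C4.
Column 1 needs a 5, and only R4C1 is open for it.
Cage f has sum 11, leaving R2C5 = 4.
4 is placed in row 2, so R2C6 = 1.
The only place for 2 in row 3 is R3C2.
The only place for 2 in row 4 is R4C4.
The two cells of cage i must have sum 5, so R5C4 = 3.
Cage d has sum 14, which forces R5C6 = 6.
The 3 cells of cage m must have sum 7; hence R6C4 = 1.
1 is placed in column 4, so R1C4 = 4.
Cage f needs sum 11; hence R1C5 = 1.
Cage f has sum 11, so R1C6 = 2.
The 4 cells of cage h must have sum 14, so R3C5 = 6.
Column 5 now contains 6, which forces R4C5 = 3.
Row 4 already has 3; hence R4C6 = 4.
2 is placed in column 6, which forces R6C6 = 5.
Cage b needs sum 12, which forces R3C1 = 4.
Row 3 already has 6, so R3C3 = 1.
Column 6 now contains 4, which forces R3C6 = 3.
Row 4 already has 4, which forces R4C2 = 1.
Cage a needs sum 12, so R4C3 = 6.
Column 1 already has 4, leaving R5C1 = 1.
Column 2 now contains 1, which forces R5C2 = 4.
4 is placed in row 5, so R5C3 = 2.
Cage d has sum 14, which forces R5C5 = 5.
Column 3 now contains 2, so R6C3 = 4.
Row 6 already has 5; hence R6C5 = 2.
Cage g's pair has sum 7; hence R6C1 = 6.
Cage j needs two cells with sum 7, leaving R6C2 = 3.
6 is placed in column 1; hence R1C1 = 3.
Column 2 now contains 3; hence R1C2 = 6.
The full grid is 3 6 5 4 1 2 / 2 5 3 6 4 1 / 4 2 1 5 6 3 / 5 1 6 2 3 4 / 1 4 2 3 5 6 / 6 3 4 1 2 5.

3 6 5 4 1 2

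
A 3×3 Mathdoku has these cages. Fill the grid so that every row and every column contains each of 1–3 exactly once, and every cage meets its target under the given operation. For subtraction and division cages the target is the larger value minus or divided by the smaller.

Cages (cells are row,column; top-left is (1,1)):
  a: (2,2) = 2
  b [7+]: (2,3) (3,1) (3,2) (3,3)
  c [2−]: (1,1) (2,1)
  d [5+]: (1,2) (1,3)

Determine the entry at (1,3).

2

Cage a is given, leaving (2,2) = 2.
Cage b has sum 7, so (2,3) = 1.
Cage c needs two cells with difference 2, leaving (1,1) = 1.
Column 2 already has 2, leaving (1,2) = 3.
The two cells of cage d must have sum 5; hence (1,3) = 2.
Row 2 already has 1, so (2,1) = 3.
Column 1 already has 3, so (3,1) = 2.
Column 2 already has 3, so (3,2) = 1.
Column 3 now contains 2, leaving (3,3) = 3.
Completed grid: 1 3 2 / 3 2 1 / 2 1 3.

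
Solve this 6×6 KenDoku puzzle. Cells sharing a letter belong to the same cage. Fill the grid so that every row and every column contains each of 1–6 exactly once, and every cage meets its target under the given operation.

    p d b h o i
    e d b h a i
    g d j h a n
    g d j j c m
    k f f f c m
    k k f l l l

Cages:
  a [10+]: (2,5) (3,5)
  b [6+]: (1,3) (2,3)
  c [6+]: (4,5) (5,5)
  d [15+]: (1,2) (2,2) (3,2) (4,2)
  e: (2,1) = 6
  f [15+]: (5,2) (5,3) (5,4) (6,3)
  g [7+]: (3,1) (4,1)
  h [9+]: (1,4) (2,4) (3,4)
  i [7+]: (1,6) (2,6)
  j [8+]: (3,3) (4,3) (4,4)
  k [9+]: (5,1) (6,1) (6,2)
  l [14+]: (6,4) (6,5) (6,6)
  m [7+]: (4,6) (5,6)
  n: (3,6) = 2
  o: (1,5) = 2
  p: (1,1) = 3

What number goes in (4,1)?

Cage p is a single given cell; hence (1,1) = 3.
O is a freebie; hence (1,5) = 2.
Cage e is a single given cell, so (2,1) = 6.
Row 2 already has 6, which forces (2,5) = 4.
4 is placed in column 5, which forces (3,5) = 6.
Cage n is a single given cell, which forces (3,6) = 2.
Cage g needs two cells with sum 7, which forces (3,1) = 5.
Cage g's pair has sum 7; hence (4,1) = 2.
Cage k has sum 9, which forces (5,1) = 4.
Cage k needs sum 9; hence (6,1) = 1.
Cage k needs sum 9, which forces (6,2) = 4.
The only place for 4 in row 3 is (3,3).
In row 2, 2 can only go at (2,4), so (2,4) = 2.
Row 4 needs a 4, and only (4,6) is open for it.
Column 6 now contains 4, so (1,6) = 6.
Cage i's pair has sum 7, so (2,6) = 1.
The two cells of cage m must have sum 7, leaving (5,6) = 3.
Column 6 now contains 3; hence (6,6) = 5.
The two cells of cage b must have sum 6, leaving (1,3) = 1.
6 is placed in row 1; hence (1,4) = 4.
Row 2 already has 1, so (2,3) = 5.
The 3 cells of cage h must have sum 9, so (3,4) = 3.
Cage d has sum 15; hence (4,2) = 6.
Column 3 already has 1, which forces (4,3) = 3.
3 is placed in column 4, leaving (4,4) = 1.
1 is placed in row 4, which forces (4,5) = 5.
Column 5 already has 5, which forces (5,5) = 1.
Cage l needs sum 14; hence (6,4) = 6.
5 is placed in row 6, leaving (6,5) = 3.
1 is placed in row 1, so (1,2) = 5.
Row 2 already has 5, which forces (2,2) = 3.
Row 3 now contains 3, which forces (3,2) = 1.
The 4 cells of cage f must have sum 15, which forces (5,2) = 2.
Cage f has sum 15, leaving (5,3) = 6.
Column 4 now contains 6, which forces (5,4) = 5.
Row 6 now contains 6, which forces (6,3) = 2.
Filled in: 3 5 1 4 2 6 / 6 3 5 2 4 1 / 5 1 4 3 6 2 / 2 6 3 1 5 4 / 4 2 6 5 1 3 / 1 4 2 6 3 5.

2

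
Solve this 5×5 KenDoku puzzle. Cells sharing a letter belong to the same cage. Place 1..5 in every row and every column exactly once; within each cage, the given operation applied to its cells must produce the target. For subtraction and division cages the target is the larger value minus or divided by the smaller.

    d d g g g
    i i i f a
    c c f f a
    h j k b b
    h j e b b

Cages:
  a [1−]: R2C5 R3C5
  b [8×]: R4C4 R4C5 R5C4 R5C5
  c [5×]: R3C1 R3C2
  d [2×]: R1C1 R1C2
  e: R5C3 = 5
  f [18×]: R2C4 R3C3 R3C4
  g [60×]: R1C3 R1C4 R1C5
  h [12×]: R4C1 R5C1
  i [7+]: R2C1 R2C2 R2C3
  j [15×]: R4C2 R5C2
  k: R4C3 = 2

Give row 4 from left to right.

3 5 2 4 1

Cage f needs product 18, leaving R2C4 = 3.
The 3 cells of cage f must have product 18, leaving R3C3 = 3.
The 3 cells of cage f must have product 18, leaving R3C4 = 2.
K is a freebie, leaving R4C3 = 2.
Cage e is a single given cell; hence R5C3 = 5.
Column 3 now contains 5, which forces R1C3 = 4.
Cage g needs product 60, which forces R1C4 = 5.
Cage g needs product 60, which forces R1C5 = 3.
4 is placed in column 3, so R2C3 = 1.
Cage j needs two cells with product 15, leaving R4C2 = 5.
Cage b needs product 8; hence R4C4 = 4.
Cage b needs product 8, leaving R4C5 = 1.
Row 5 already has 5, so R5C2 = 3.
Cage b has product 8; hence R5C4 = 1.
The 4 cells of cage b must have product 8; hence R5C5 = 2.
Cage c's pair has product 5, leaving R3C1 = 5.
Column 2 now contains 5, so R3C2 = 1.
Row 3 now contains 5, leaving R3C5 = 4.
Row 4 already has 4, so R4C1 = 3.
3 is placed in row 5, which forces R5C1 = 4.
Cage d's pair has product 2, which forces R1C1 = 1.
Column 2 now contains 1, so R1C2 = 2.
Column 1 already has 4, leaving R2C1 = 2.
Cage i needs sum 7, which forces R2C2 = 4.
Column 5 now contains 4; hence R2C5 = 5.
Filled in: 1 2 4 5 3 / 2 4 1 3 5 / 5 1 3 2 4 / 3 5 2 4 1 / 4 3 5 1 2.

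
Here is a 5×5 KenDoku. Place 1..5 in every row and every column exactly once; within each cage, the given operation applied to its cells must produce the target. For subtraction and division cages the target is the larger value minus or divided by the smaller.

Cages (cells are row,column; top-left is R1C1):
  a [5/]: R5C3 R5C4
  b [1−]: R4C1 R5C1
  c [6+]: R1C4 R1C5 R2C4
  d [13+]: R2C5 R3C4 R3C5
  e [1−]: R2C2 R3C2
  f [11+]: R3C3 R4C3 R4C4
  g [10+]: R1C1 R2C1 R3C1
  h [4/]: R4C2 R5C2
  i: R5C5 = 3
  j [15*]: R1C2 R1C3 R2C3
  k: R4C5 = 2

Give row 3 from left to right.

1 3 2 4 5

K is a freebie, leaving R4C5 = 2.
Cage i is given; hence R5C5 = 3.
Column 5 already has 3, which forces R1C5 = 1.
Cage d has sum 13, which forces R2C5 = 4.
The 3 cells of cage d must have sum 13; hence R3C4 = 4.
Column 5 already has 3, so R3C5 = 5.
Cage j has product 15; hence R2C3 = 1.
Column 3 now contains 1, which forces R5C3 = 5.
Row 5 already has 5, leaving R5C4 = 1.
The 3 cells of cage j must have product 15, so R1C2 = 5.
Column 3 already has 5, leaving R1C3 = 3.
3 is placed in row 1; hence R1C4 = 2.
Column 4 already has 2; hence R2C4 = 3.
Cage f has sum 11, which forces R3C3 = 2.
The two cells of cage h must have quotient 4, leaving R4C2 = 1.
Column 3 already has 5, leaving R4C3 = 4.
The 3 cells of cage f must have sum 11; hence R4C4 = 5.
Row 5 already has 1, which forces R5C2 = 4.
2 is placed in row 1; hence R1C1 = 4.
Cage g needs sum 10, so R2C1 = 5.
3 is placed in row 2, leaving R2C2 = 2.
The 3 cells of cage g must have sum 10, so R3C1 = 1.
Column 2 now contains 1, so R3C2 = 3.
Row 4 now contains 5; hence R4C1 = 3.
Row 5 already has 4; hence R5C1 = 2.
Completed grid: 4 5 3 2 1 / 5 2 1 3 4 / 1 3 2 4 5 / 3 1 4 5 2 / 2 4 5 1 3.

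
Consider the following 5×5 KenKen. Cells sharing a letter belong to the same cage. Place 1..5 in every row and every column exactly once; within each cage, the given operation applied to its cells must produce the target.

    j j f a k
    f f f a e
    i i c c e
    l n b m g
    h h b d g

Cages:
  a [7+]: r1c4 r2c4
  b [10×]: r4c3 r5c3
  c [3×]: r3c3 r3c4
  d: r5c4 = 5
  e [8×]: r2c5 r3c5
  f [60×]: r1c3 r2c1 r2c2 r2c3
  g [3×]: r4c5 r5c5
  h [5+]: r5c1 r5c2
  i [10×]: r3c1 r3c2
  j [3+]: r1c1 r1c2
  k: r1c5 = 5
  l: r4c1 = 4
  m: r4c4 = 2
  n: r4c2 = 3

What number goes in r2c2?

5

K is a freebie, so r1c5 = 5.
Cage l is a single given cell, so r4c1 = 4.
Cage n is a single given cell, leaving r4c2 = 3.
Cage m is given, which forces r4c4 = 2.
Row 4 now contains 3, leaving r4c5 = 1.
D is a freebie, which forces r5c4 = 5.
Column 5 already has 1, leaving r5c5 = 3.
2 is placed in row 4, so r4c3 = 5.
The two cells of cage h must have sum 5, leaving r5c1 = 1.
Cage h needs two cells with sum 5, so r5c2 = 4.
Row 5 now contains 5; hence r5c3 = 2.
Column 1 now contains 1, so r1c1 = 2.
Cage j's pair has sum 3; hence r1c2 = 1.
Column 2 now contains 1, leaving r2c2 = 5.
Column 1 already has 2, which forces r3c1 = 5.
Column 2 now contains 5, so r3c2 = 2.
Row 3 already has 2, so r3c5 = 4.
Cage f has product 60, leaving r1c3 = 4.
Row 1 now contains 4; hence r1c4 = 3.
Row 2 now contains 5, leaving r2c1 = 3.
Cage f needs product 60, leaving r2c3 = 1.
Column 4 already has 3; hence r2c4 = 4.
Column 5 now contains 4, so r2c5 = 2.
Column 3 now contains 1; hence r3c3 = 3.
Column 4 already has 3, so r3c4 = 1.
The full grid is 2 1 4 3 5 / 3 5 1 4 2 / 5 2 3 1 4 / 4 3 5 2 1 / 1 4 2 5 3.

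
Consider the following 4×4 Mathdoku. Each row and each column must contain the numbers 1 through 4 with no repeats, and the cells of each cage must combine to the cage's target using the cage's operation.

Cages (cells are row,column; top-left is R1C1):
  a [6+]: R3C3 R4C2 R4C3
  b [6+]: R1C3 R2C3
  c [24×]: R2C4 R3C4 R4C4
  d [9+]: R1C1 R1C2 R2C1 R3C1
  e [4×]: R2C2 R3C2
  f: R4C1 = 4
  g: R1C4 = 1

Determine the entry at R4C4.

Cage g is a single given cell, which forces R1C4 = 1.
Cage f is given; hence R4C1 = 4.
Cage d needs sum 9, which forces R1C1 = 2.
Cage d has sum 9; hence R1C2 = 3.
Row 1 already has 2, leaving R1C3 = 4.
Column 3 now contains 4, which forces R2C3 = 2.
The 3 cells of cage a must have sum 6, so R4C2 = 2.
Row 4 already has 2; hence R4C4 = 3.
Column 4 now contains 3, which forces R2C4 = 4.
The 3 cells of cage a must have sum 6, which forces R3C3 = 3.
Cage c needs product 24, which forces R3C4 = 2.
Row 4 already has 3, leaving R4C3 = 1.
The 4 cells of cage d must have sum 9, so R2C1 = 3.
Row 2 now contains 4, leaving R2C2 = 1.
3 is placed in row 3; hence R3C1 = 1.
Cage e needs two cells with product 4, which forces R3C2 = 4.
Completed grid: 2 3 4 1 / 3 1 2 4 / 1 4 3 2 / 4 2 1 3.

3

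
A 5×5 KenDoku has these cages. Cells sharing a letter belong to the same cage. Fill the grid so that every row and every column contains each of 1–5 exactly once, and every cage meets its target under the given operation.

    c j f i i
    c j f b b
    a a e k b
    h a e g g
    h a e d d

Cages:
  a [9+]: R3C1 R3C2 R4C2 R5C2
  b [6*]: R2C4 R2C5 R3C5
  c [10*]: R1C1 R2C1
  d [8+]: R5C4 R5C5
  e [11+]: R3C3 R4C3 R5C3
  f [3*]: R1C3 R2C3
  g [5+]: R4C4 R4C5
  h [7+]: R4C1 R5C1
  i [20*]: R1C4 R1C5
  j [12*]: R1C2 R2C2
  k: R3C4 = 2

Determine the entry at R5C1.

Cage k is given; hence R3C4 = 2.
Cage b needs product 6; hence R2C5 = 2.
Cage c needs two cells with product 10; hence R1C1 = 2.
Row 2 now contains 2, so R2C1 = 5.
In row 1, 1 can only go at R1C3, so R1C3 = 1.
1 is placed in column 3, which forces R2C3 = 3.
3 is placed in row 2, leaving R2C4 = 1.
Column 4 already has 1, so R4C4 = 4.
Row 4 now contains 4; hence R4C5 = 1.
The two cells of cage j must have product 12, which forces R1C2 = 3.
4 is placed in column 4, so R1C4 = 5.
The two cells of cage i must have product 20; hence R1C5 = 4.
3 is placed in row 2, so R2C2 = 4.
Column 5 already has 1, which forces R3C5 = 3.
Row 4 now contains 4, leaving R4C1 = 3.
Column 2 already has 3, which forces R4C2 = 2.
2 is placed in row 4, so R4C3 = 5.
The two cells of cage h must have sum 7, so R5C1 = 4.
Column 2 already has 2, so R5C2 = 1.
Row 5 already has 4; hence R5C3 = 2.
Column 4 already has 5, so R5C4 = 3.
Column 5 now contains 3, which forces R5C5 = 5.
3 is placed in row 3; hence R3C1 = 1.
1 is placed in column 2, so R3C2 = 5.
Column 3 already has 5; hence R3C3 = 4.
Filled in: 2 3 1 5 4 / 5 4 3 1 2 / 1 5 4 2 3 / 3 2 5 4 1 / 4 1 2 3 5.

4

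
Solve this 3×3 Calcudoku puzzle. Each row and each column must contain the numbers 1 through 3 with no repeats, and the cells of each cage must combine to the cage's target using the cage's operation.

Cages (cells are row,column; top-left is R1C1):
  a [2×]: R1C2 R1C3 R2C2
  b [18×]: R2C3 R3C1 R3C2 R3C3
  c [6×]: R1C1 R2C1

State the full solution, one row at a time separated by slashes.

Cage a needs product 2, which forces R1C2 = 2.
Cage a has product 2; hence R1C3 = 1.
Cage a needs product 2; hence R2C2 = 1.
Cage b has product 18, which forces R2C3 = 3.
1 is placed in column 2, leaving R3C2 = 3.
Column 3 already has 1, leaving R3C3 = 2.
Row 1 now contains 2, leaving R1C1 = 3.
Row 2 already has 3, so R2C1 = 2.
2 is placed in row 3, which forces R3C1 = 1.

3 2 1 / 2 1 3 / 1 3 2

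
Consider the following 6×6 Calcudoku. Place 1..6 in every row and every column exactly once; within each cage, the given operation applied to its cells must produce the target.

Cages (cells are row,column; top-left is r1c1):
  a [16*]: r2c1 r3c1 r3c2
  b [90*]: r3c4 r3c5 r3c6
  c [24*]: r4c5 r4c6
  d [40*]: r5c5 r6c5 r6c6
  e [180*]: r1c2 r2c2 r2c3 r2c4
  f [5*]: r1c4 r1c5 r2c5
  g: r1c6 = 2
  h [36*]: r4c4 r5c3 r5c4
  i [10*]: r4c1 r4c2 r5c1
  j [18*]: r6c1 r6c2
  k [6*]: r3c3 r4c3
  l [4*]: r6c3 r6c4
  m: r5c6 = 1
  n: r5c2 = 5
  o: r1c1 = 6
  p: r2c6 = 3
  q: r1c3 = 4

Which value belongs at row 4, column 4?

2

O is a freebie; hence r1c1 = 6.
Cage q is given, so r1c3 = 4.
Cage f needs product 5; hence r1c4 = 1.
Cage f has product 5, leaving r1c5 = 5.
Cage g is given, which forces r1c6 = 2.
Cage f has product 5; hence r2c5 = 1.
P is a freebie; hence r2c6 = 3.
Cage n is given, which forces r5c2 = 5.
Cage m is given, so r5c6 = 1.
Column 1 already has 6, which forces r6c1 = 3.
3 is placed in row 6, which forces r6c2 = 6.
Column 3 already has 4, leaving r6c3 = 1.
Column 4 now contains 1, leaving r6c4 = 4.
Row 6 now contains 4, leaving r6c5 = 2.
Row 6 now contains 4, which forces r6c6 = 5.
2 is placed in row 1, so r1c2 = 3.
The 4 cells of cage e must have product 180, which forces r2c2 = 2.
2 is placed in column 2, which forces r3c2 = 4.
The 3 cells of cage b must have product 90; hence r3c4 = 5.
Cage b has product 90, which forces r3c5 = 3.
Column 6 already has 5; hence r3c6 = 6.
Cage i needs product 10; hence r4c1 = 5.
The 3 cells of cage i must have product 10, leaving r4c2 = 1.
Column 6 already has 6, leaving r4c6 = 4.
Row 5 now contains 1, which forces r5c1 = 2.
Column 5 already has 2, leaving r5c5 = 4.
Row 2 already has 2, which forces r2c1 = 4.
Cage e needs product 180, which forces r2c3 = 5.
Column 4 already has 5; hence r2c4 = 6.
Row 3 now contains 4, so r3c1 = 1.
Row 3 already has 3, so r3c3 = 2.
Cage k's pair has product 6; hence r4c3 = 3.
Cage h has product 36, which forces r4c4 = 2.
Row 4 now contains 4, so r4c5 = 6.
Column 3 already has 3, which forces r5c3 = 6.
Column 4 now contains 6, which forces r5c4 = 3.
Filled in: 6 3 4 1 5 2 / 4 2 5 6 1 3 / 1 4 2 5 3 6 / 5 1 3 2 6 4 / 2 5 6 3 4 1 / 3 6 1 4 2 5.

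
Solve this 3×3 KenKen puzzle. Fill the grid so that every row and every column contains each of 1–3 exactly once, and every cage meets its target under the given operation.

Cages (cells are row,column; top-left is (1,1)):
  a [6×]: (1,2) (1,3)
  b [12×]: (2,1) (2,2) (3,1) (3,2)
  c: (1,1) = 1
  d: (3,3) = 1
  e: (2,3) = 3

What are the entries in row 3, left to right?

3 2 1

C is a freebie, which forces (1,1) = 1.
Cage e is given, so (2,3) = 3.
Cage d is given, so (3,3) = 1.
Cage a needs two cells with product 6, so (1,2) = 3.
3 is placed in column 3, which forces (1,3) = 2.
3 is placed in row 2, so (2,1) = 2.
Cage b needs product 12, which forces (2,2) = 1.
Cage b needs product 12; hence (3,1) = 3.
The 4 cells of cage b must have product 12, so (3,2) = 2.
Completed grid: 1 3 2 / 2 1 3 / 3 2 1.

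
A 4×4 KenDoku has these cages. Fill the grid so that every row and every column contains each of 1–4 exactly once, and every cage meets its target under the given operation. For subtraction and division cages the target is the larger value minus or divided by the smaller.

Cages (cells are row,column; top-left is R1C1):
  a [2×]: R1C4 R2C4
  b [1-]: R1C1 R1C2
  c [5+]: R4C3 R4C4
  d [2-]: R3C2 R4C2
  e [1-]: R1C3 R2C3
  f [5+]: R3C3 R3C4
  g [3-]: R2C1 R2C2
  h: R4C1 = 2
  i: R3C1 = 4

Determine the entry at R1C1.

I is a freebie; hence R3C1 = 4.
Cage h is a single given cell, so R4C1 = 2.
4 is placed in column 1, so R2C1 = 1.
The two cells of cage g must have difference 3; hence R2C2 = 4.
1 is placed in row 2, so R2C4 = 2.
Column 4 now contains 2, so R3C4 = 3.
Column 1 now contains 1; hence R1C1 = 3.
Column 2 already has 4; hence R1C2 = 2.
Row 1 now contains 2, so R1C3 = 4.
Column 4 now contains 2; hence R1C4 = 1.
2 is placed in row 2, so R2C3 = 3.
Cage d's pair has difference 2, which forces R3C2 = 1.
Row 3 already has 3, leaving R3C3 = 2.
Cage d needs two cells with difference 2, which forces R4C2 = 3.
Column 3 now contains 4, leaving R4C3 = 1.
Column 4 now contains 1, which forces R4C4 = 4.
Filled in: 3 2 4 1 / 1 4 3 2 / 4 1 2 3 / 2 3 1 4.

3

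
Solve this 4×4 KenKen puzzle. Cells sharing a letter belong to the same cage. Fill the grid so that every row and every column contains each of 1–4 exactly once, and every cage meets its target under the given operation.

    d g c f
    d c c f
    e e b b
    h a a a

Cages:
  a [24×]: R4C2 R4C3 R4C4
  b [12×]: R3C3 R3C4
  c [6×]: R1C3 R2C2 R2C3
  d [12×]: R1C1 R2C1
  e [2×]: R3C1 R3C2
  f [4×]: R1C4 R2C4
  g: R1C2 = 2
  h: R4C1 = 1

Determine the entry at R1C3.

1

Cage g is given, so R1C2 = 2.
2 is placed in column 2, so R3C2 = 1.
Cage h is given, so R4C1 = 1.
Cage c has product 6, so R1C3 = 1.
Row 1 now contains 1, leaving R1C4 = 4.
Column 2 now contains 1; hence R2C2 = 3.
Cage c has product 6, leaving R2C3 = 2.
Column 4 already has 4, so R2C4 = 1.
1 is placed in row 3, which forces R3C1 = 2.
Column 4 already has 4, so R3C4 = 3.
Column 2 already has 3; hence R4C2 = 4.
4 is placed in row 4, leaving R4C3 = 3.
Column 4 already has 3; hence R4C4 = 2.
Row 1 already has 4, which forces R1C1 = 3.
Row 2 already has 3, leaving R2C1 = 4.
3 is placed in row 3, leaving R3C3 = 4.
The full grid is 3 2 1 4 / 4 3 2 1 / 2 1 4 3 / 1 4 3 2.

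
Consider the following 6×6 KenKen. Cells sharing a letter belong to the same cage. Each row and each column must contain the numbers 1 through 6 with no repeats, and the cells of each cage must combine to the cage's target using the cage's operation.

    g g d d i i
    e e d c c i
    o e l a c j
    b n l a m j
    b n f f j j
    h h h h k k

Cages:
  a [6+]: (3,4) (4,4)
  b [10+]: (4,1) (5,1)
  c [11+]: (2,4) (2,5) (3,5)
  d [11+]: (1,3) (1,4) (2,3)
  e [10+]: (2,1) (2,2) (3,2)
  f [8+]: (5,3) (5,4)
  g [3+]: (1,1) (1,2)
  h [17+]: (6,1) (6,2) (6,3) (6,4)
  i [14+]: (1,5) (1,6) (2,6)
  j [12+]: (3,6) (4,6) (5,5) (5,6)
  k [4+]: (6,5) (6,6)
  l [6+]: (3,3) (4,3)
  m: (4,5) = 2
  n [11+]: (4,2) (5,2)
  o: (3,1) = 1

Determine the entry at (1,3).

O is a freebie, so (3,1) = 1.
M is a freebie, which forces (4,5) = 2.
Column 1 now contains 1; hence (1,1) = 2.
Cage g's pair has sum 3, so (1,2) = 1.
In row 4, 3 can only go at (4,6), so (4,6) = 3.
Cage k's pair has sum 4, which forces (6,5) = 3.
3 is placed in column 6, which forces (6,6) = 1.
The 4 cells of cage j must have sum 12, which forces (5,5) = 1.
Row 2 needs a 6, and only (2,5) is open for it.
The 3 cells of cage c must have sum 11, so (2,4) = 1.
Cage c has sum 11, which forces (3,5) = 4.
Column 4 already has 1, which forces (4,4) = 4.
Column 5 already has 4; hence (1,5) = 5.
Cage i has sum 14, leaving (1,6) = 4.
The 3 cells of cage i must have sum 14, so (2,6) = 5.
Cage l needs two cells with sum 6, so (3,3) = 5.
Cage a's pair has sum 6, which forces (3,4) = 2.
Row 3 now contains 2, which forces (3,6) = 6.
4 is placed in row 4, which forces (4,1) = 6.
Row 4 already has 6, leaving (4,2) = 5.
4 is placed in row 4, so (4,3) = 1.
The two cells of cage b must have sum 10, leaving (5,1) = 4.
5 is placed in column 2, so (5,2) = 6.
Column 6 already has 6, so (5,6) = 2.
Column 1 already has 4, leaving (6,1) = 5.
Row 6 now contains 5, so (6,4) = 6.
Cage d has sum 11, which forces (1,3) = 6.
Column 4 already has 6, leaving (1,4) = 3.
5 is placed in row 2, so (2,1) = 3.
Cage e has sum 10, leaving (2,2) = 4.
Cage d has sum 11, which forces (2,3) = 2.
Row 3 now contains 2, which forces (3,2) = 3.
Row 5 now contains 2, leaving (5,3) = 3.
The two cells of cage f must have sum 8, so (5,4) = 5.
Column 2 now contains 4; hence (6,2) = 2.
Column 3 already has 2, so (6,3) = 4.
Filled in: 2 1 6 3 5 4 / 3 4 2 1 6 5 / 1 3 5 2 4 6 / 6 5 1 4 2 3 / 4 6 3 5 1 2 / 5 2 4 6 3 1.

6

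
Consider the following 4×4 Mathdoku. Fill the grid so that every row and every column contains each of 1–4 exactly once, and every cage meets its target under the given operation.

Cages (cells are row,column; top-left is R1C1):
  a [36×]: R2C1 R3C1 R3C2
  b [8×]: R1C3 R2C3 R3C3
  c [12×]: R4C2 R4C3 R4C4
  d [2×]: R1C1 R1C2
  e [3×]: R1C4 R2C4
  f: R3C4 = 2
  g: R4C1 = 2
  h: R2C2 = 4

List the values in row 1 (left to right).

Cage a has product 36, leaving R2C1 = 3.
H is a freebie, which forces R2C2 = 4.
Row 2 now contains 3; hence R2C4 = 1.
Cage a needs product 36, leaving R3C1 = 4.
Cage a needs product 36; hence R3C2 = 3.
F is a freebie, leaving R3C4 = 2.
G is a freebie, leaving R4C1 = 2.
3 is placed in column 2, which forces R4C2 = 1.
Column 1 now contains 2, which forces R1C1 = 1.
Column 2 now contains 1, leaving R1C2 = 2.
Cage b needs product 8, leaving R1C3 = 4.
1 is placed in column 4, which forces R1C4 = 3.
1 is placed in row 2, which forces R2C3 = 2.
2 is placed in row 3, leaving R3C3 = 1.
Column 3 already has 4; hence R4C3 = 3.
Column 4 now contains 3, leaving R4C4 = 4.
The full grid is 1 2 4 3 / 3 4 2 1 / 4 3 1 2 / 2 1 3 4.

1 2 4 3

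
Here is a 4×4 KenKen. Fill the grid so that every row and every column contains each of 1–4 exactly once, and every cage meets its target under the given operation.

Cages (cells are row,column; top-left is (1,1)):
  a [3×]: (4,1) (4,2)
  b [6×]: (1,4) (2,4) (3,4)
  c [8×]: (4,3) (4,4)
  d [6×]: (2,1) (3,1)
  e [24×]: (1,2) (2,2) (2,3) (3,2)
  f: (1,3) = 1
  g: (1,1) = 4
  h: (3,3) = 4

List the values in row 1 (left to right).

4 2 1 3

Cage g is given, so (1,1) = 4.
Cage f is given, leaving (1,3) = 1.
Cage h is a single given cell, leaving (3,3) = 4.
4 is placed in column 3, leaving (4,3) = 2.
Row 4 already has 2, so (4,4) = 4.
Cage e needs product 24; hence (1,2) = 2.
2 is placed in row 1, so (1,4) = 3.
Cage e has product 24; hence (2,2) = 4.
Column 3 already has 2, leaving (2,3) = 3.
The 4 cells of cage e must have product 24, leaving (3,2) = 1.
Row 3 now contains 1, so (3,4) = 2.
1 is placed in column 2, so (4,2) = 3.
3 is placed in row 2, leaving (2,1) = 2.
Column 4 already has 2; hence (2,4) = 1.
2 is placed in row 3, which forces (3,1) = 3.
Row 4 now contains 3, so (4,1) = 1.
Filled in: 4 2 1 3 / 2 4 3 1 / 3 1 4 2 / 1 3 2 4.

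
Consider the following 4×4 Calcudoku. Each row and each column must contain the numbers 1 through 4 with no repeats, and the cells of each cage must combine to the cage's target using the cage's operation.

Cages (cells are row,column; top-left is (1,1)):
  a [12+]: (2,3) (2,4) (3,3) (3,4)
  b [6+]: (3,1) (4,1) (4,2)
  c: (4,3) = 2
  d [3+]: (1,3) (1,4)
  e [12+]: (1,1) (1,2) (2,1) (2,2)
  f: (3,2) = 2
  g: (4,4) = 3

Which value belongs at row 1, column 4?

Cage f is a single given cell, which forces (3,2) = 2.
C is a freebie, leaving (4,3) = 2.
Cage g is a single given cell, leaving (4,4) = 3.
Column 3 now contains 2; hence (1,3) = 1.
Cage d's pair has sum 3; hence (1,4) = 2.
Cage b has sum 6; hence (3,1) = 1.
1 is placed in row 3, leaving (3,4) = 4.
Cage b has sum 6; hence (4,1) = 4.
Row 4 now contains 3, so (4,2) = 1.
Column 1 already has 4; hence (1,1) = 3.
Cage e has sum 12, which forces (1,2) = 4.
The 4 cells of cage e must have sum 12; hence (2,1) = 2.
Cage e has sum 12, so (2,2) = 3.
Cage a has sum 12, which forces (2,3) = 4.
4 is placed in column 4, leaving (2,4) = 1.
Row 3 now contains 4; hence (3,3) = 3.
Filled in: 3 4 1 2 / 2 3 4 1 / 1 2 3 4 / 4 1 2 3.

2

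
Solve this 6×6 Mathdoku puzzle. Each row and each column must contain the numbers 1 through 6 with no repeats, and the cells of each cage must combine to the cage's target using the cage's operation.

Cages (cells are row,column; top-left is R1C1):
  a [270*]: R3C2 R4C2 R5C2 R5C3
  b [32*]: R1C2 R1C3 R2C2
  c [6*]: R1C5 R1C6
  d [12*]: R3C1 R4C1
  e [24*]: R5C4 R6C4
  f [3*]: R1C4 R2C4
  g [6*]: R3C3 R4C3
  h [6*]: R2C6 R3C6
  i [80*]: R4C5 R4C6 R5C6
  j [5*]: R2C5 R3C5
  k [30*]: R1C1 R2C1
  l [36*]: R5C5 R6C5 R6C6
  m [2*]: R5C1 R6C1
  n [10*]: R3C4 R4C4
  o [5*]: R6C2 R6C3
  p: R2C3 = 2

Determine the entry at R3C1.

Cage b has product 32, so R1C2 = 2.
Cage b has product 32, which forces R1C3 = 4.
Cage b has product 32, leaving R2C2 = 4.
Cage p is a single given cell, which forces R2C3 = 2.
Cage i needs product 80, so R4C5 = 4.
The 3 cells of cage i must have product 80, which forces R4C6 = 5.
Cage a needs product 270, leaving R5C3 = 3.
Cage i has product 80, so R5C6 = 4.
The two cells of cage n must have product 10, which forces R3C4 = 5.
Row 3 already has 5, which forces R3C5 = 1.
Row 4 now contains 5, so R4C4 = 2.
Row 5 already has 4, so R5C4 = 6.
Row 5 now contains 6, which forces R5C5 = 2.
Cage e's pair has product 24; hence R6C4 = 4.
Column 5 now contains 1, leaving R1C5 = 6.
Cage c's pair has product 6; hence R1C6 = 1.
Column 5 now contains 1; hence R2C5 = 5.
Column 6 now contains 1, leaving R2C6 = 3.
Row 3 now contains 1, so R3C3 = 6.
Row 3 already has 6, leaving R3C6 = 2.
Cage g needs two cells with product 6, leaving R4C3 = 1.
2 is placed in row 5; hence R5C1 = 1.
Row 5 now contains 6, which forces R5C2 = 5.
The two cells of cage m must have product 2, which forces R6C1 = 2.
Column 2 now contains 5, which forces R6C2 = 1.
1 is placed in column 3; hence R6C3 = 5.
Column 5 now contains 6, so R6C5 = 3.
Column 6 already has 3; hence R6C6 = 6.
6 is placed in row 1, leaving R1C1 = 5.
1 is placed in row 1, which forces R1C4 = 3.
Row 2 now contains 5, which forces R2C1 = 6.
3 is placed in row 2; hence R2C4 = 1.
Row 3 now contains 2, which forces R3C1 = 4.
Row 3 already has 6, which forces R3C2 = 3.
Cage d needs two cells with product 12; hence R4C1 = 3.
The 4 cells of cage a must have product 270, so R4C2 = 6.
Completed grid: 5 2 4 3 6 1 / 6 4 2 1 5 3 / 4 3 6 5 1 2 / 3 6 1 2 4 5 / 1 5 3 6 2 4 / 2 1 5 4 3 6.

4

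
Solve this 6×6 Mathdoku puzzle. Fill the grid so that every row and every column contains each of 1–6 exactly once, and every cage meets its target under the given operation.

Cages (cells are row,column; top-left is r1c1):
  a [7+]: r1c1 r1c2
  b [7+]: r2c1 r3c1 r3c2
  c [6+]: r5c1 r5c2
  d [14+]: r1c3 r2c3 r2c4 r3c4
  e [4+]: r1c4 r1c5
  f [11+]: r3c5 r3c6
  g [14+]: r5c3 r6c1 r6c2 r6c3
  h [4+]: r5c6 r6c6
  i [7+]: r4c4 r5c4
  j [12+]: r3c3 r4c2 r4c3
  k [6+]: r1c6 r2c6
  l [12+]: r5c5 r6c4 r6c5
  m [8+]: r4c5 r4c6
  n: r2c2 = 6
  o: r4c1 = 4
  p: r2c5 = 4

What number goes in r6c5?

Cage n is given, leaving r2c2 = 6.
P is a freebie, which forces r2c5 = 4.
O is a freebie, leaving r4c1 = 4.
In column 6, 4 can only go at r1c6, so r1c6 = 4.
Cage k's pair has sum 6, which forces r2c6 = 2.
The only place for 6 in row 1 is r1c3.
Cage j needs sum 12, so r3c3 = 4.
4 is placed in row 3, so r3c4 = 2.
Cage b has sum 7, leaving r2c1 = 3.
Row 3 now contains 2, so r3c1 = 1.
4 is placed in row 3, so r3c2 = 3.
Column 2 already has 3; hence r4c2 = 5.
Row 4 now contains 5, so r4c3 = 3.
Row 4 already has 3, leaving r4c5 = 2.
Row 4 already has 3, which forces r4c6 = 6.
Cage a needs two cells with sum 7, which forces r1c1 = 5.
5 is placed in column 2, which forces r1c2 = 2.
Cage f's pair has sum 11, which forces r3c5 = 6.
Column 6 now contains 6, which forces r3c6 = 5.
Row 4 already has 6; hence r4c4 = 1.
Column 1 now contains 5, leaving r5c1 = 2.
The two cells of cage i must have sum 7; hence r5c4 = 6.
The 4 cells of cage g must have sum 14, so r6c1 = 6.
2 is placed in column 2, leaving r6c2 = 1.
Row 6 already has 1, which forces r6c6 = 3.
Column 4 already has 1, which forces r1c4 = 3.
Cage e needs two cells with sum 4, so r1c5 = 1.
Cage d has sum 14, leaving r2c3 = 1.
Column 4 already has 1, leaving r2c4 = 5.
Column 2 already has 1, leaving r5c2 = 4.
Cage g has sum 14, leaving r5c3 = 5.
Cage l has sum 12, leaving r5c5 = 3.
3 is placed in column 6, leaving r5c6 = 1.
The 4 cells of cage g must have sum 14, leaving r6c3 = 2.
The 3 cells of cage l must have sum 12, leaving r6c4 = 4.
Row 6 already has 3, leaving r6c5 = 5.
The full grid is 5 2 6 3 1 4 / 3 6 1 5 4 2 / 1 3 4 2 6 5 / 4 5 3 1 2 6 / 2 4 5 6 3 1 / 6 1 2 4 5 3.

5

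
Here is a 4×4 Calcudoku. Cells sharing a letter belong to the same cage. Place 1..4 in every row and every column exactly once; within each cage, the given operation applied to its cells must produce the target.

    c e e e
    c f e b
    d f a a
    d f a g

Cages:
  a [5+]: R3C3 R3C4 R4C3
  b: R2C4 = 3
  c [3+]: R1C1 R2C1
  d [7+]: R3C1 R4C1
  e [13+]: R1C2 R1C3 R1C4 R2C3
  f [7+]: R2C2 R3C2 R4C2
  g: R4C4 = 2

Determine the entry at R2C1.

2

Cage e has sum 13, so R2C3 = 4.
B is a freebie, which forces R2C4 = 3.
Cage g is a single given cell, leaving R4C4 = 2.
2 is placed in column 4, which forces R1C4 = 4.
Cage a needs sum 5; hence R3C3 = 3.
2 is placed in column 4, which forces R3C4 = 1.
Row 4 already has 2, which forces R4C3 = 1.
Cage e needs sum 13, leaving R1C2 = 3.
Column 3 now contains 3; hence R1C3 = 2.
Cage f needs sum 7, so R2C2 = 1.
Row 3 now contains 3, which forces R3C1 = 4.
Cage f has sum 7; hence R3C2 = 2.
Cage d's pair has sum 7; hence R4C1 = 3.
1 is placed in row 4; hence R4C2 = 4.
Row 1 already has 2, leaving R1C1 = 1.
Row 2 now contains 1, so R2C1 = 2.
Completed grid: 1 3 2 4 / 2 1 4 3 / 4 2 3 1 / 3 4 1 2.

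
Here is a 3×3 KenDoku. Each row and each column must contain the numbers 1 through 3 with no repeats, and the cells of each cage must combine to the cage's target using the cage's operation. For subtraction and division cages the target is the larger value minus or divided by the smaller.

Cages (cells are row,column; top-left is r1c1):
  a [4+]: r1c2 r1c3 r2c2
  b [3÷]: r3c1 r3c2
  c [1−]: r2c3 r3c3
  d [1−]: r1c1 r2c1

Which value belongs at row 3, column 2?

The 3 cells of cage a must have sum 4, which forces r1c2 = 2.
The 3 cells of cage a must have sum 4, which forces r1c3 = 1.
The 3 cells of cage a must have sum 4, so r2c2 = 1.
Column 2 already has 1, so r3c2 = 3.
Row 3 already has 3, so r3c3 = 2.
1 is placed in row 1, which forces r1c1 = 3.
Cage d needs two cells with difference 1, leaving r2c1 = 2.
Column 3 now contains 2, leaving r2c3 = 3.
Row 3 already has 3, which forces r3c1 = 1.
Completed grid: 3 2 1 / 2 1 3 / 1 3 2.

3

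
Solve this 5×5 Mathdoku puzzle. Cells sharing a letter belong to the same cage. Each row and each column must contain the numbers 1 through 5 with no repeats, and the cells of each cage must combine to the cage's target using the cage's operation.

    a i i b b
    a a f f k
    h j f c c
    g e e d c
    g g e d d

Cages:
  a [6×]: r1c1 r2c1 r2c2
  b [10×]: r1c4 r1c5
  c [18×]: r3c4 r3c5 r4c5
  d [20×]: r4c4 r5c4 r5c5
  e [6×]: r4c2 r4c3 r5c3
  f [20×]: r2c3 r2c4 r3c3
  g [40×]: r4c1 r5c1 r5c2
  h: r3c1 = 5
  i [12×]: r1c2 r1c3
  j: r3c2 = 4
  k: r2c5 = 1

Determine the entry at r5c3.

Cage k is given, so r2c5 = 1.
H is a freebie, so r3c1 = 5.
Cage j is a single given cell, which forces r3c2 = 4.
Cage c needs product 18, which forces r3c4 = 3.
The 3 cells of cage c must have product 18; hence r3c5 = 2.
Cage c needs product 18, which forces r4c5 = 3.
The 3 cells of cage a must have product 6, which forces r1c1 = 1.
4 is placed in column 2; hence r1c2 = 3.
Cage i's pair has product 12, leaving r1c3 = 4.
The two cells of cage b must have product 10, leaving r1c4 = 2.
2 is placed in column 5, so r1c5 = 5.
Column 2 now contains 3; hence r2c2 = 2.
4 is placed in column 3, which forces r2c3 = 5.
Row 2 now contains 5; hence r2c4 = 4.
Row 3 already has 2, leaving r3c3 = 1.
2 is placed in column 2; hence r4c2 = 1.
Column 3 now contains 1, so r4c3 = 2.
Row 4 already has 1, so r4c4 = 5.
The 3 cells of cage g must have product 40, leaving r5c2 = 5.
Cage e needs product 6, which forces r5c3 = 3.
Column 4 now contains 5, leaving r5c4 = 1.
Column 5 already has 5, so r5c5 = 4.
2 is placed in row 2, so r2c1 = 3.
Row 4 already has 2; hence r4c1 = 4.
Row 5 already has 4; hence r5c1 = 2.
The full grid is 1 3 4 2 5 / 3 2 5 4 1 / 5 4 1 3 2 / 4 1 2 5 3 / 2 5 3 1 4.

3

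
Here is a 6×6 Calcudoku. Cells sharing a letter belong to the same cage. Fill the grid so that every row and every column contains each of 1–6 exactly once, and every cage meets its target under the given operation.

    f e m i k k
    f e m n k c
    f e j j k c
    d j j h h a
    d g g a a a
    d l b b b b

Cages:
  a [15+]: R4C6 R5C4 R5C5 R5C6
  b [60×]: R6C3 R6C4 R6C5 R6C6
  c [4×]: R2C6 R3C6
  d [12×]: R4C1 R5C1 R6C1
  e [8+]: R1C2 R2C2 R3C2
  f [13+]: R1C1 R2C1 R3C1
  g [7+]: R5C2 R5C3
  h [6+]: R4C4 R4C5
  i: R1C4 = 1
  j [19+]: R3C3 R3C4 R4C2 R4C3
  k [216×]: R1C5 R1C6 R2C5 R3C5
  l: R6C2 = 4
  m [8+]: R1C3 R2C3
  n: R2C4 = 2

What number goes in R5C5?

5

Cage i is given; hence R1C4 = 1.
Cage n is given; hence R2C4 = 2.
L is a freebie; hence R6C2 = 4.
Row 6 needs a 3, and only R6C1 is open for it.
The only place for 4 in row 1 is R1C5.
Cage k needs product 216; hence R1C6 = 3.
Row 1 needs a 6, and only R1C1 is open for it.
Column 1 now contains 6, which forces R2C1 = 5.
Row 2 now contains 5, so R2C2 = 1.
1 is placed in row 2; hence R2C6 = 4.
Cage f has sum 13, which forces R3C1 = 2.
2 is placed in row 3; hence R3C2 = 5.
4 is placed in column 6; hence R3C6 = 1.
Column 2 now contains 5, leaving R1C2 = 2.
2 is placed in row 1, so R1C3 = 5.
Cage m's pair has sum 8; hence R2C3 = 3.
Row 2 now contains 3; hence R2C5 = 6.
Column 5 now contains 6, so R3C5 = 3.
Cage j needs sum 19, which forces R3C3 = 4.
Cage j needs sum 19; hence R3C4 = 6.
Cage j has sum 19, so R4C2 = 3.
Cage j needs sum 19, leaving R4C3 = 6.
Column 2 now contains 3, which forces R5C2 = 6.
4 is placed in column 3, leaving R5C3 = 1.
Column 3 now contains 1; hence R6C3 = 2.
Column 4 already has 6, leaving R6C4 = 5.
Row 6 now contains 5; hence R6C5 = 1.
Row 6 now contains 5, leaving R6C6 = 6.
Cage d has product 12; hence R4C1 = 1.
Column 4 already has 5, leaving R4C4 = 4.
Column 5 already has 1, leaving R4C5 = 2.
The 4 cells of cage a must have sum 15, leaving R4C6 = 5.
1 is placed in row 5, leaving R5C1 = 4.
Column 4 already has 5, so R5C4 = 3.
Cage a has sum 15, so R5C5 = 5.
Cage a has sum 15, so R5C6 = 2.
Completed grid: 6 2 5 1 4 3 / 5 1 3 2 6 4 / 2 5 4 6 3 1 / 1 3 6 4 2 5 / 4 6 1 3 5 2 / 3 4 2 5 1 6.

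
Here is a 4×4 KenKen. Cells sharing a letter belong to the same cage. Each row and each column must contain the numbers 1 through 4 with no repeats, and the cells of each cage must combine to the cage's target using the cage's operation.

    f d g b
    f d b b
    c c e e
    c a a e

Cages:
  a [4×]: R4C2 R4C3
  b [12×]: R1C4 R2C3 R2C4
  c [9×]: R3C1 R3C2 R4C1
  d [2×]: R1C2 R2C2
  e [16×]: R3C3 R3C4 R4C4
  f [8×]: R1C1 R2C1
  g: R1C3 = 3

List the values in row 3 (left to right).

Cage g is a single given cell, which forces R1C3 = 3.
The 3 cells of cage c must have product 9, so R3C1 = 1.
Cage c needs product 9, leaving R3C2 = 3.
Row 3 now contains 1; hence R3C4 = 4.
Cage c has product 9; hence R4C1 = 3.
4 is placed in column 4; hence R4C4 = 2.
Column 4 already has 2, so R1C4 = 1.
Cage b needs product 12; hence R2C3 = 4.
Cage b needs product 12, so R2C4 = 3.
Row 3 already has 4, so R3C3 = 2.
Column 3 already has 4, which forces R4C3 = 1.
The two cells of cage f must have product 8, leaving R1C1 = 4.
1 is placed in row 1, leaving R1C2 = 2.
4 is placed in row 2; hence R2C1 = 2.
The two cells of cage d must have product 2; hence R2C2 = 1.
1 is placed in row 4; hence R4C2 = 4.
The full grid is 4 2 3 1 / 2 1 4 3 / 1 3 2 4 / 3 4 1 2.

1 3 2 4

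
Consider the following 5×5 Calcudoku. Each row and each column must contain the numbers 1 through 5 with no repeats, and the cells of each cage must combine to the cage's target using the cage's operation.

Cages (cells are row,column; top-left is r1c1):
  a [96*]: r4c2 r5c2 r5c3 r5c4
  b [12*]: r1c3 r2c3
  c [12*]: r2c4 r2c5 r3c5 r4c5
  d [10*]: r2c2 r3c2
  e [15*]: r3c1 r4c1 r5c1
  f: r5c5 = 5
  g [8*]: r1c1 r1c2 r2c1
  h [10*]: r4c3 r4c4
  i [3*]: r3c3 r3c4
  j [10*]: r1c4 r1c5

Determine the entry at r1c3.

The 4 cells of cage a must have product 96, leaving r4c2 = 4.
Cage f is given, so r5c5 = 5.
The two cells of cage j must have product 10, leaving r1c4 = 5.
Column 5 already has 5, so r1c5 = 2.
Column 4 now contains 5, so r4c4 = 2.
Cage g needs product 8, so r1c1 = 4.
2 is placed in row 1, which forces r1c2 = 1.
Row 1 now contains 4, so r1c3 = 3.
The 3 cells of cage g must have product 8; hence r2c1 = 2.
Row 2 now contains 2; hence r2c2 = 5.
Column 3 already has 3; hence r2c3 = 4.
2 is placed in column 4, so r2c4 = 1.
Row 2 already has 4, leaving r2c5 = 3.
5 is placed in column 2, which forces r3c2 = 2.
Column 3 already has 3; hence r3c3 = 1.
Column 4 now contains 1, which forces r3c4 = 3.
1 is placed in row 3, which forces r3c5 = 4.
Row 4 already has 2; hence r4c3 = 5.
Column 5 now contains 3, which forces r4c5 = 1.
Column 2 already has 2, so r5c2 = 3.
Column 3 now contains 4, which forces r5c3 = 2.
Column 4 now contains 3, so r5c4 = 4.
Row 3 now contains 3, which forces r3c1 = 5.
Row 4 already has 1, so r4c1 = 3.
Row 5 now contains 3; hence r5c1 = 1.
The full grid is 4 1 3 5 2 / 2 5 4 1 3 / 5 2 1 3 4 / 3 4 5 2 1 / 1 3 2 4 5.

3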